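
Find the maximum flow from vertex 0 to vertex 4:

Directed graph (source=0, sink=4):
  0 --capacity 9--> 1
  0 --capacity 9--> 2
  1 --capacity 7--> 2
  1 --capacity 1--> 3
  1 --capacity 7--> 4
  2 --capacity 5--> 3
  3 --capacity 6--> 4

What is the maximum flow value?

Computing max flow:
  Flow on (0->1): 8/9
  Flow on (0->2): 5/9
  Flow on (1->3): 1/1
  Flow on (1->4): 7/7
  Flow on (2->3): 5/5
  Flow on (3->4): 6/6
Maximum flow = 13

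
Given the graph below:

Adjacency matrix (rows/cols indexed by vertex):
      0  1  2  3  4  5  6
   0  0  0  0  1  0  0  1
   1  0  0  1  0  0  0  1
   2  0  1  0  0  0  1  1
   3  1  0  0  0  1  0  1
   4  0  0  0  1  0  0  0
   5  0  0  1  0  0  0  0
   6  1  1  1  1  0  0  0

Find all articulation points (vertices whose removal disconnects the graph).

An articulation point is a vertex whose removal disconnects the graph.
Articulation points: [2, 3, 6]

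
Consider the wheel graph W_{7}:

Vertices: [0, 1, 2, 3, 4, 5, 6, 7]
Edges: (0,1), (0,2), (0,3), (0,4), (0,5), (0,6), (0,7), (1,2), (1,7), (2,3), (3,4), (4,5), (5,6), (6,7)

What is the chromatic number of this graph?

W_{7} = C_{7} plus a hub adjacent to every cycle vertex.
The outer cycle needs 3 colors (odd cycle); the hub is adjacent to all of them so needs a fresh color.
Chromatic number = 3 + 1 = 4.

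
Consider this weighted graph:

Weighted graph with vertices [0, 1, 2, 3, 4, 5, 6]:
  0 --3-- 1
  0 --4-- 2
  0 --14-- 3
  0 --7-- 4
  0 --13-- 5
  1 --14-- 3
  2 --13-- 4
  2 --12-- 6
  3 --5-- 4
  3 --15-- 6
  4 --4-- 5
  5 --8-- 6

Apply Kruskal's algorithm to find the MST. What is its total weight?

Applying Kruskal's algorithm (sort edges by weight, add if no cycle):
  Add (0,1) w=3
  Add (0,2) w=4
  Add (4,5) w=4
  Add (3,4) w=5
  Add (0,4) w=7
  Add (5,6) w=8
  Skip (2,6) w=12 (creates cycle)
  Skip (0,5) w=13 (creates cycle)
  Skip (2,4) w=13 (creates cycle)
  Skip (0,3) w=14 (creates cycle)
  Skip (1,3) w=14 (creates cycle)
  Skip (3,6) w=15 (creates cycle)
MST weight = 31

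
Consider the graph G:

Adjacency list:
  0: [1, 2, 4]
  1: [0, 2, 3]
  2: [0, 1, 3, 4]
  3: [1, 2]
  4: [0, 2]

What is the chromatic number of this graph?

The graph has a maximum clique of size 3 (lower bound on chromatic number).
A valid 3-coloring: {0: 1, 1: 2, 2: 0, 3: 1, 4: 2}.
Chromatic number = 3.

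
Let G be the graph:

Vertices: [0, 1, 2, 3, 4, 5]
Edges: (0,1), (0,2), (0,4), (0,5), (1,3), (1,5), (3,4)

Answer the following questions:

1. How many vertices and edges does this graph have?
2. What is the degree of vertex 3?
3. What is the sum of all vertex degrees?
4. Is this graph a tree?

Count: 6 vertices, 7 edges.
Vertex 3 has neighbors [1, 4], degree = 2.
Handshaking lemma: 2 * 7 = 14.
A tree on 6 vertices has 5 edges. This graph has 7 edges (2 extra). Not a tree.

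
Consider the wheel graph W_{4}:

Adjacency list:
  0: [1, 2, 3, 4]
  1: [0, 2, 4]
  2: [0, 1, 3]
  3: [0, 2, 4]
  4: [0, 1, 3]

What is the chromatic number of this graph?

W_{4} = C_{4} plus a hub adjacent to every cycle vertex.
The outer cycle needs 2 colors (even cycle); the hub is adjacent to all of them so needs a fresh color.
Chromatic number = 2 + 1 = 3.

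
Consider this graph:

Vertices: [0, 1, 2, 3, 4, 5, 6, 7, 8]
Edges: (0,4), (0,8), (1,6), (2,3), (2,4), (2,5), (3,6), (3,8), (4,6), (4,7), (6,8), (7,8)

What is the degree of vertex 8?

Vertex 8 has neighbors [0, 3, 6, 7], so deg(8) = 4.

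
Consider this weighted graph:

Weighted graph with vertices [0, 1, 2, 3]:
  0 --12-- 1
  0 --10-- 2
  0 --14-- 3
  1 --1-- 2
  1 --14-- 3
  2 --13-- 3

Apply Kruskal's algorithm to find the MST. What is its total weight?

Applying Kruskal's algorithm (sort edges by weight, add if no cycle):
  Add (1,2) w=1
  Add (0,2) w=10
  Skip (0,1) w=12 (creates cycle)
  Add (2,3) w=13
  Skip (0,3) w=14 (creates cycle)
  Skip (1,3) w=14 (creates cycle)
MST weight = 24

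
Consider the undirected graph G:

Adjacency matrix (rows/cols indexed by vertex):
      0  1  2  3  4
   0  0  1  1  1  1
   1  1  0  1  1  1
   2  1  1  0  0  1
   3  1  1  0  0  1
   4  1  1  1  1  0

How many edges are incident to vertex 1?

Vertex 1 has neighbors [0, 2, 3, 4], so deg(1) = 4.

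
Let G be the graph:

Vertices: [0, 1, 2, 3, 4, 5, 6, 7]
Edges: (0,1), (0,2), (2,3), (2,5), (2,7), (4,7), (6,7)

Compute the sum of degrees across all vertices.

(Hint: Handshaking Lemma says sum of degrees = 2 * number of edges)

Count edges: 7 edges.
By Handshaking Lemma: sum of degrees = 2 * 7 = 14.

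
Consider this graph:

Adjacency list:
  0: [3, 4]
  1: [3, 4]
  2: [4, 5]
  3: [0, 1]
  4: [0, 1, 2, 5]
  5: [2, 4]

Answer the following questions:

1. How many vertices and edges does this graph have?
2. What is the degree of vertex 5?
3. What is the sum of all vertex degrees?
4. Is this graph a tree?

Count: 6 vertices, 7 edges.
Vertex 5 has neighbors [2, 4], degree = 2.
Handshaking lemma: 2 * 7 = 14.
A tree on 6 vertices has 5 edges. This graph has 7 edges (2 extra). Not a tree.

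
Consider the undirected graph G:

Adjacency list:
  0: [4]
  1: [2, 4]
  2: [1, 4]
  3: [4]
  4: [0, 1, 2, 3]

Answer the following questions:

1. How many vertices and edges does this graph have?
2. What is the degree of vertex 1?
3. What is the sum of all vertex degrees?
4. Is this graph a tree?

Count: 5 vertices, 5 edges.
Vertex 1 has neighbors [2, 4], degree = 2.
Handshaking lemma: 2 * 5 = 10.
A tree on 5 vertices has 4 edges. This graph has 5 edges (1 extra). Not a tree.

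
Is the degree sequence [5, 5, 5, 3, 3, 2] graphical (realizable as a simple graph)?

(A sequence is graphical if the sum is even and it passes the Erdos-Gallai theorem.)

Sum of degrees = 23. Sum is odd, so the sequence is NOT graphical.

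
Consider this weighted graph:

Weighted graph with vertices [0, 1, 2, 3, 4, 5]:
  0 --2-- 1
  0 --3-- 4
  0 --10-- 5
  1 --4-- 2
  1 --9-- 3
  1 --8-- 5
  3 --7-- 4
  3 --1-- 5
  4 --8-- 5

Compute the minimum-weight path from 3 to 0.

Using Dijkstra's algorithm from vertex 3:
Shortest path: 3 -> 4 -> 0
Total weight: 7 + 3 = 10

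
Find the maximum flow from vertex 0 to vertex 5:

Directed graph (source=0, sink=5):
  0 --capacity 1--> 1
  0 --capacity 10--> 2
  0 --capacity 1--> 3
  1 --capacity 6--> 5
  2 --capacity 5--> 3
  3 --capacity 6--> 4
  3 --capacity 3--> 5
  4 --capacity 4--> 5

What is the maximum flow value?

Computing max flow:
  Flow on (0->1): 1/1
  Flow on (0->2): 5/10
  Flow on (0->3): 1/1
  Flow on (1->5): 1/6
  Flow on (2->3): 5/5
  Flow on (3->4): 3/6
  Flow on (3->5): 3/3
  Flow on (4->5): 3/4
Maximum flow = 7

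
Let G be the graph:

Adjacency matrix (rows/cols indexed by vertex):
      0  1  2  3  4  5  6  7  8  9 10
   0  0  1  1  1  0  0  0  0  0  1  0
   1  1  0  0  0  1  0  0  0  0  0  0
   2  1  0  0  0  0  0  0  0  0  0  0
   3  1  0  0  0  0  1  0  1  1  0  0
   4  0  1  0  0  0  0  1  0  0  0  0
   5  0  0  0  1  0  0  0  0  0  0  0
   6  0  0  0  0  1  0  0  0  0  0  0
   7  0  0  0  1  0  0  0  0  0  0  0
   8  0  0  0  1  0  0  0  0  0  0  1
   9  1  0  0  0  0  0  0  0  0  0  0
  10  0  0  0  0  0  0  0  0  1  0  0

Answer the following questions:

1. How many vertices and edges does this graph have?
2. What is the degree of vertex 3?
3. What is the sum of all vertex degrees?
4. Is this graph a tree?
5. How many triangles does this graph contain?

Count: 11 vertices, 10 edges.
Vertex 3 has neighbors [0, 5, 7, 8], degree = 4.
Handshaking lemma: 2 * 10 = 20.
A graph is a tree iff it is connected and has exactly n-1 edges. This graph is connected (all 11 vertices in one component) and has 11-1 = 10 edges. It is a tree.
Number of triangles = 0.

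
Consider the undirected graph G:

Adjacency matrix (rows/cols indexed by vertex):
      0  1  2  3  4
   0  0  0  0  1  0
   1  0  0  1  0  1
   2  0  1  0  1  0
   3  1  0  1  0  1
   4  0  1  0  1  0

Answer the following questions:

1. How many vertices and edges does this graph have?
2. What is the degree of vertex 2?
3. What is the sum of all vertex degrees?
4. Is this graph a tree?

Count: 5 vertices, 5 edges.
Vertex 2 has neighbors [1, 3], degree = 2.
Handshaking lemma: 2 * 5 = 10.
A tree on 5 vertices has 4 edges. This graph has 5 edges (1 extra). Not a tree.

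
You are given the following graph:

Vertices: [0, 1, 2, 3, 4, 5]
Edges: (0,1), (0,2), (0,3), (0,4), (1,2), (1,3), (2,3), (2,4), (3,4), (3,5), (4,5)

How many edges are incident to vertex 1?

Vertex 1 has neighbors [0, 2, 3], so deg(1) = 3.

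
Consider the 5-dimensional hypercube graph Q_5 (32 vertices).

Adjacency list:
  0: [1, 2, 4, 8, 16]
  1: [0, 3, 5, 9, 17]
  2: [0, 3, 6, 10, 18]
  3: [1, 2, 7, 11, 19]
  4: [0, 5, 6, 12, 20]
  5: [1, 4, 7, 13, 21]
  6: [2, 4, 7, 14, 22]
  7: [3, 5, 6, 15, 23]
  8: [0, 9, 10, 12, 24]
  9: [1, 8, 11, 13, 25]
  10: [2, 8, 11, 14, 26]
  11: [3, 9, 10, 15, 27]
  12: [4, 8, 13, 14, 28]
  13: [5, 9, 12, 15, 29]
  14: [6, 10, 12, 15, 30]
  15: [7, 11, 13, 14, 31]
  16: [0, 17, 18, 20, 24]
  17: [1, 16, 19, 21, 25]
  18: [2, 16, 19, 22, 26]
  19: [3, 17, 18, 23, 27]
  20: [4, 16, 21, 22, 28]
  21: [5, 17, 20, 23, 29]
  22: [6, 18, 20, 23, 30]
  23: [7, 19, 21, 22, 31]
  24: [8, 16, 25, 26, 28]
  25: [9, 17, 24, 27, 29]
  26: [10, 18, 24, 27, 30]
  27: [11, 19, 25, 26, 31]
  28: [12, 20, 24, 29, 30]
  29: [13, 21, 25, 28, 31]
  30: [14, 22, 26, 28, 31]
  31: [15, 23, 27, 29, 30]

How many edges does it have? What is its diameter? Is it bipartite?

The 5-dimensional hypercube Q_5 has 32 vertices and each vertex has degree 5.
Total edges = 32 * 5 / 2 = 80.
Diameter = 5 (max Hamming distance between binary labels).
Hypercubes are bipartite (partition by parity of binary representation).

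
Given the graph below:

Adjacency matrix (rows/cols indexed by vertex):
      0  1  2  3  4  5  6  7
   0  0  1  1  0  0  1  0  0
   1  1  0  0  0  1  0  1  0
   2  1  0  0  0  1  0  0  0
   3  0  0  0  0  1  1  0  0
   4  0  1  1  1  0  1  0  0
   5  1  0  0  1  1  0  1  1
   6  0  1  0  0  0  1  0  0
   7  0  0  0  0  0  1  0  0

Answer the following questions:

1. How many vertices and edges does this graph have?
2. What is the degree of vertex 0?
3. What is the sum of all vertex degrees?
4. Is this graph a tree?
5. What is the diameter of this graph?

Count: 8 vertices, 11 edges.
Vertex 0 has neighbors [1, 2, 5], degree = 3.
Handshaking lemma: 2 * 11 = 22.
A tree on 8 vertices has 7 edges. This graph has 11 edges (4 extra). Not a tree.
Diameter (longest shortest path) = 3.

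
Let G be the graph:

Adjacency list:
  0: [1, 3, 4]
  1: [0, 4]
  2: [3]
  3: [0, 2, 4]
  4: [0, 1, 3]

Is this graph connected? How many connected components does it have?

Checking connectivity: the graph has 1 connected component(s).
All vertices are reachable from each other. The graph IS connected.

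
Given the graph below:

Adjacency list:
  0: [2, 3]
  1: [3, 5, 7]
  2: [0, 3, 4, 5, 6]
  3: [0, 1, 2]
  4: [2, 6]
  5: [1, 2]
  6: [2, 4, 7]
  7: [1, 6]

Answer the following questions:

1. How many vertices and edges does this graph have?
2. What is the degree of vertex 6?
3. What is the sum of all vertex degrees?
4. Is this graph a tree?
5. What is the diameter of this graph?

Count: 8 vertices, 11 edges.
Vertex 6 has neighbors [2, 4, 7], degree = 3.
Handshaking lemma: 2 * 11 = 22.
A tree on 8 vertices has 7 edges. This graph has 11 edges (4 extra). Not a tree.
Diameter (longest shortest path) = 3.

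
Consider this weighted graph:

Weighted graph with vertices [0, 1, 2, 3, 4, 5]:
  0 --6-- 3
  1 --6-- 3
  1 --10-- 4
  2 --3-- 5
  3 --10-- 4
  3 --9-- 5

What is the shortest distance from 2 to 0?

Using Dijkstra's algorithm from vertex 2:
Shortest path: 2 -> 5 -> 3 -> 0
Total weight: 3 + 9 + 6 = 18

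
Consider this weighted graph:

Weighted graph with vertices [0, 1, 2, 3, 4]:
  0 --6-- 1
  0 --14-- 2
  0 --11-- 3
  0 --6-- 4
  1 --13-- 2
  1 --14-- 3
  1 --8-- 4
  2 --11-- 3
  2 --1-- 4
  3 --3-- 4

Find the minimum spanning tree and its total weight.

Applying Kruskal's algorithm (sort edges by weight, add if no cycle):
  Add (2,4) w=1
  Add (3,4) w=3
  Add (0,4) w=6
  Add (0,1) w=6
  Skip (1,4) w=8 (creates cycle)
  Skip (0,3) w=11 (creates cycle)
  Skip (2,3) w=11 (creates cycle)
  Skip (1,2) w=13 (creates cycle)
  Skip (0,2) w=14 (creates cycle)
  Skip (1,3) w=14 (creates cycle)
MST weight = 16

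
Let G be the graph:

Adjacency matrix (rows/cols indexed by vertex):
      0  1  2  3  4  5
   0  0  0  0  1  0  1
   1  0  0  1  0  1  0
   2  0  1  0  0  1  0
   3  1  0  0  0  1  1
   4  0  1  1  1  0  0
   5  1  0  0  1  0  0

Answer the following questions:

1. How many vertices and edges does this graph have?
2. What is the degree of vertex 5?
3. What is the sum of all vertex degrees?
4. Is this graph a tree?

Count: 6 vertices, 7 edges.
Vertex 5 has neighbors [0, 3], degree = 2.
Handshaking lemma: 2 * 7 = 14.
A tree on 6 vertices has 5 edges. This graph has 7 edges (2 extra). Not a tree.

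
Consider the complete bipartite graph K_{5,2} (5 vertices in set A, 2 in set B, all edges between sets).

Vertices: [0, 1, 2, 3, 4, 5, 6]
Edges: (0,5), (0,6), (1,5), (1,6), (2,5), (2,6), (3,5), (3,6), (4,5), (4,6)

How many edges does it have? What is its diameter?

K_{5,2} has 5 * 2 = 10 edges.
Any vertex reaches any opposite-side vertex in 1 step; same-side vertices reach in 2 steps via any opposite-side vertex.
Diameter = 2.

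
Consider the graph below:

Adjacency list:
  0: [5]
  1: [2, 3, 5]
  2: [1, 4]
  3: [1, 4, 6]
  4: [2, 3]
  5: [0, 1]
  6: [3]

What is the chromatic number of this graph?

The graph has a maximum clique of size 2 (lower bound on chromatic number).
A valid 2-coloring: {0: 0, 1: 0, 2: 1, 3: 1, 4: 0, 5: 1, 6: 0}.
Chromatic number = 2.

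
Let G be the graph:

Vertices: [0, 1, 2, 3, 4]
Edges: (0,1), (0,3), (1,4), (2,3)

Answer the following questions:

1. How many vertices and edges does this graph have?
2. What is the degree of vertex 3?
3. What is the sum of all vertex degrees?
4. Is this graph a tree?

Count: 5 vertices, 4 edges.
Vertex 3 has neighbors [0, 2], degree = 2.
Handshaking lemma: 2 * 4 = 8.
A graph is a tree iff it is connected and has exactly n-1 edges. This graph is connected (all 5 vertices in one component) and has 5-1 = 4 edges. It is a tree.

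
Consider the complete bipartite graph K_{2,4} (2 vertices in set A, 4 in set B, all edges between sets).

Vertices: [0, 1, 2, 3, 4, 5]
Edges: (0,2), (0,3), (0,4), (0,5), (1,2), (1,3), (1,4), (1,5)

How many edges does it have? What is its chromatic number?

K_{2,4} has 2 * 4 = 8 edges.
Bipartite graphs have chromatic number 2 (color each partition differently).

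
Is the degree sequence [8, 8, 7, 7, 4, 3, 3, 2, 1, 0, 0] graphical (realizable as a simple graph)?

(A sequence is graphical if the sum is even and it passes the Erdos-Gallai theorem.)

Sum of degrees = 43. Sum is odd, so the sequence is NOT graphical.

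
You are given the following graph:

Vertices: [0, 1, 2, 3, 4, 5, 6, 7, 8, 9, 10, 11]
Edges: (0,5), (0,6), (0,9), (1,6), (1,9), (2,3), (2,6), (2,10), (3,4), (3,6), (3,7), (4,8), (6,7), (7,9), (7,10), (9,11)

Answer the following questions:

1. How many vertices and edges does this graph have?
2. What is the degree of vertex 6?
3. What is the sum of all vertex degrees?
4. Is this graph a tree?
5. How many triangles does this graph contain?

Count: 12 vertices, 16 edges.
Vertex 6 has neighbors [0, 1, 2, 3, 7], degree = 5.
Handshaking lemma: 2 * 16 = 32.
A tree on 12 vertices has 11 edges. This graph has 16 edges (5 extra). Not a tree.
Number of triangles = 2.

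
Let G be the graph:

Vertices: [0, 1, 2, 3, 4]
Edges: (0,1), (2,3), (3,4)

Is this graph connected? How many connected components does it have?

Checking connectivity: the graph has 2 connected component(s).
Components: [[0, 1], [2, 3, 4]]. The graph is NOT connected.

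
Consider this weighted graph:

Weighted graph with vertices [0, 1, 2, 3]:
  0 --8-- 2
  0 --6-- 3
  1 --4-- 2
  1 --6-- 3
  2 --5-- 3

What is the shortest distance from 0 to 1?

Using Dijkstra's algorithm from vertex 0:
Shortest path: 0 -> 3 -> 1
Total weight: 6 + 6 = 12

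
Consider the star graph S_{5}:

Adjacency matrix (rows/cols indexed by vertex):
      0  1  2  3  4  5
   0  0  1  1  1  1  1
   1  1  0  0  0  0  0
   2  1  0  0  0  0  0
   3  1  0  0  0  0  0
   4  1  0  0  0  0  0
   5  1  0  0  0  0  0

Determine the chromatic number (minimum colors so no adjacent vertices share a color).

S_{5} has one hub adjacent to 5 leaves; leaves are pairwise non-adjacent.
Color the hub 0 and every leaf 1.
Chromatic number = 2.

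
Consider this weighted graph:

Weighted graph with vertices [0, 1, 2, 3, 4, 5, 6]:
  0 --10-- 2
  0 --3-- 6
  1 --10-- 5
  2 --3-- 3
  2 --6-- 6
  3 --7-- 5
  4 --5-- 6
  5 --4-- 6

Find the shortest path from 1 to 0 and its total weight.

Using Dijkstra's algorithm from vertex 1:
Shortest path: 1 -> 5 -> 6 -> 0
Total weight: 10 + 4 + 3 = 17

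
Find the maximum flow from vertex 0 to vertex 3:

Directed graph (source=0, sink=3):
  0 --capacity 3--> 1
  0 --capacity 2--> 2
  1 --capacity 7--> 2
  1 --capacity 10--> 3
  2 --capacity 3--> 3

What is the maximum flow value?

Computing max flow:
  Flow on (0->1): 3/3
  Flow on (0->2): 2/2
  Flow on (1->3): 3/10
  Flow on (2->3): 2/3
Maximum flow = 5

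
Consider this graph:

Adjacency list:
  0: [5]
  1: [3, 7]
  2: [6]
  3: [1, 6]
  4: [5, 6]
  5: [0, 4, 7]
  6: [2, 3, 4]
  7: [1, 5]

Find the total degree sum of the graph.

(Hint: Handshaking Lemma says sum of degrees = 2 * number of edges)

Count edges: 8 edges.
By Handshaking Lemma: sum of degrees = 2 * 8 = 16.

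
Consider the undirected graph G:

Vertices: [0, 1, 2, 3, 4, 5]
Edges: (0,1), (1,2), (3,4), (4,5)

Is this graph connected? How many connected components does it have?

Checking connectivity: the graph has 2 connected component(s).
Components: [[0, 1, 2], [3, 4, 5]]. The graph is NOT connected.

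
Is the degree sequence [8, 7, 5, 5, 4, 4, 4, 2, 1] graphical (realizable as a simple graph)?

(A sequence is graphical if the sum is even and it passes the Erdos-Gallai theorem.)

Sum of degrees = 40. Sum is even and passes Erdos-Gallai. The sequence IS graphical.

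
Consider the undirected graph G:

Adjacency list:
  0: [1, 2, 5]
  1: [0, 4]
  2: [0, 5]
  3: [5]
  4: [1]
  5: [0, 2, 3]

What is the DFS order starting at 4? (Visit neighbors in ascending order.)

DFS from vertex 4 (neighbors processed in ascending order):
Visit order: 4, 1, 0, 2, 5, 3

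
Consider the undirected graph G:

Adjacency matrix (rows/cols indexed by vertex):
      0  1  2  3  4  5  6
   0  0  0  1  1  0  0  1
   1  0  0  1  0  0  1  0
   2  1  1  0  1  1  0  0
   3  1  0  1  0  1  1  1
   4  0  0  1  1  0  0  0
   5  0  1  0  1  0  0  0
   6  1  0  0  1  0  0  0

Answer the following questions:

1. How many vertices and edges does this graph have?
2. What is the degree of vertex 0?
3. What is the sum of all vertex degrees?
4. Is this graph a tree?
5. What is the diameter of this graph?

Count: 7 vertices, 10 edges.
Vertex 0 has neighbors [2, 3, 6], degree = 3.
Handshaking lemma: 2 * 10 = 20.
A tree on 7 vertices has 6 edges. This graph has 10 edges (4 extra). Not a tree.
Diameter (longest shortest path) = 3.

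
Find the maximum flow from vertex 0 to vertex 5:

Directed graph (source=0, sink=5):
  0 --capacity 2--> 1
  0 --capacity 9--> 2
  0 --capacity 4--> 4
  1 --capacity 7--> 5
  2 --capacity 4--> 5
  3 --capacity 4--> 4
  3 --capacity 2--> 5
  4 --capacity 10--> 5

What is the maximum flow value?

Computing max flow:
  Flow on (0->1): 2/2
  Flow on (0->2): 4/9
  Flow on (0->4): 4/4
  Flow on (1->5): 2/7
  Flow on (2->5): 4/4
  Flow on (4->5): 4/10
Maximum flow = 10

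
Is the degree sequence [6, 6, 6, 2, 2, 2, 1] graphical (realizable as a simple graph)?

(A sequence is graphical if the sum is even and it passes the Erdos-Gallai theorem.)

Sum of degrees = 25. Sum is odd, so the sequence is NOT graphical.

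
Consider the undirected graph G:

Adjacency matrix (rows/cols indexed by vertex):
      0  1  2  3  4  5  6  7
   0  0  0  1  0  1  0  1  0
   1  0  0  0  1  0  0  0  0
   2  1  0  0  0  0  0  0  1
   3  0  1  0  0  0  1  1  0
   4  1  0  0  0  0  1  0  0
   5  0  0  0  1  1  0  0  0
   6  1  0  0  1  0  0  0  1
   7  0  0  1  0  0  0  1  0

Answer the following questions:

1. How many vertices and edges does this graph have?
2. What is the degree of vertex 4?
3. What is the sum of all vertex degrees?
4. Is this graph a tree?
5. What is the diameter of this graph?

Count: 8 vertices, 9 edges.
Vertex 4 has neighbors [0, 5], degree = 2.
Handshaking lemma: 2 * 9 = 18.
A tree on 8 vertices has 7 edges. This graph has 9 edges (2 extra). Not a tree.
Diameter (longest shortest path) = 4.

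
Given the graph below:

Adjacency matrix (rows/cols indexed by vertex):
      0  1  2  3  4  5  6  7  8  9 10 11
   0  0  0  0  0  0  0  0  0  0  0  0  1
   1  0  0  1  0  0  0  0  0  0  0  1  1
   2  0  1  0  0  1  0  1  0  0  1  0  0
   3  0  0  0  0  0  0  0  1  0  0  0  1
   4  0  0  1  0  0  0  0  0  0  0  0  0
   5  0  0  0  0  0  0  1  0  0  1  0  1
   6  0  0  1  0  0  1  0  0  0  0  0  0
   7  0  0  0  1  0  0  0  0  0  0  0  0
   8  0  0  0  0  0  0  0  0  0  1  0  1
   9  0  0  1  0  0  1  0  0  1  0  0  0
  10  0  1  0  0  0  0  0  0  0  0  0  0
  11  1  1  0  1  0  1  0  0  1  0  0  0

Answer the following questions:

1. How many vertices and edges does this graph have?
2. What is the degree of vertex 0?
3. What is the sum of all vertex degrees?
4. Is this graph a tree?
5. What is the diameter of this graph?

Count: 12 vertices, 14 edges.
Vertex 0 has neighbors [11], degree = 1.
Handshaking lemma: 2 * 14 = 28.
A tree on 12 vertices has 11 edges. This graph has 14 edges (3 extra). Not a tree.
Diameter (longest shortest path) = 5.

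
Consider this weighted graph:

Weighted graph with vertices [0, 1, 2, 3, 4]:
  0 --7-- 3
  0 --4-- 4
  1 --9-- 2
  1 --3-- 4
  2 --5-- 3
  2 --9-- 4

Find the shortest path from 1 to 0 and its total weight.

Using Dijkstra's algorithm from vertex 1:
Shortest path: 1 -> 4 -> 0
Total weight: 3 + 4 = 7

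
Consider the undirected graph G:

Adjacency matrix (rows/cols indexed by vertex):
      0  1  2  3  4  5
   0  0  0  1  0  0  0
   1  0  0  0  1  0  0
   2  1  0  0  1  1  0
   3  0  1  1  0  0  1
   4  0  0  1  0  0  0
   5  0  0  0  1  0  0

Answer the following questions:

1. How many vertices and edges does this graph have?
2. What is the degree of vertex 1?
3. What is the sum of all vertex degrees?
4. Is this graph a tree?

Count: 6 vertices, 5 edges.
Vertex 1 has neighbors [3], degree = 1.
Handshaking lemma: 2 * 5 = 10.
A graph is a tree iff it is connected and has exactly n-1 edges. This graph is connected (all 6 vertices in one component) and has 6-1 = 5 edges. It is a tree.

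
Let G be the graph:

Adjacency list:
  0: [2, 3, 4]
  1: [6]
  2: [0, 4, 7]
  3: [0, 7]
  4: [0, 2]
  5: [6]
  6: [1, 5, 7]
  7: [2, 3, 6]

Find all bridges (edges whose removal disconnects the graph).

A bridge is an edge whose removal increases the number of connected components.
Bridges found: (1,6), (5,6), (6,7)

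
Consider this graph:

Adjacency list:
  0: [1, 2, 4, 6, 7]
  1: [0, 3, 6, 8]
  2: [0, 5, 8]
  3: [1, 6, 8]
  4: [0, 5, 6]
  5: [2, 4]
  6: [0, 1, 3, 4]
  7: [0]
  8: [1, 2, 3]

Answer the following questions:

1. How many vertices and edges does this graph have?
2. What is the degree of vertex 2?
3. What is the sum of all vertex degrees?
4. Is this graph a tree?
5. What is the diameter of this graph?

Count: 9 vertices, 14 edges.
Vertex 2 has neighbors [0, 5, 8], degree = 3.
Handshaking lemma: 2 * 14 = 28.
A tree on 9 vertices has 8 edges. This graph has 14 edges (6 extra). Not a tree.
Diameter (longest shortest path) = 3.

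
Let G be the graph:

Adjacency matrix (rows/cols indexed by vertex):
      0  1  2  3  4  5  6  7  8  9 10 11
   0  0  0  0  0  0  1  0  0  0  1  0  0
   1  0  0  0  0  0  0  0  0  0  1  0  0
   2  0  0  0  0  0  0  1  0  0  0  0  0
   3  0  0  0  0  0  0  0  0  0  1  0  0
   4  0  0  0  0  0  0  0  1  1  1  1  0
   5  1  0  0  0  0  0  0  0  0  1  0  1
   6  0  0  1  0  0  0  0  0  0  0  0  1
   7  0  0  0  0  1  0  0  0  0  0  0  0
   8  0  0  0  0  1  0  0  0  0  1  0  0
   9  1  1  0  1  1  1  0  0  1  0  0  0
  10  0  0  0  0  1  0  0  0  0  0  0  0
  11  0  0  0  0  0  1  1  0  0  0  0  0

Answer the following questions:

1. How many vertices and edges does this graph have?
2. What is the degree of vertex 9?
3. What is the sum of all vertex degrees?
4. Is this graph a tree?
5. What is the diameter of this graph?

Count: 12 vertices, 13 edges.
Vertex 9 has neighbors [0, 1, 3, 4, 5, 8], degree = 6.
Handshaking lemma: 2 * 13 = 26.
A tree on 12 vertices has 11 edges. This graph has 13 edges (2 extra). Not a tree.
Diameter (longest shortest path) = 6.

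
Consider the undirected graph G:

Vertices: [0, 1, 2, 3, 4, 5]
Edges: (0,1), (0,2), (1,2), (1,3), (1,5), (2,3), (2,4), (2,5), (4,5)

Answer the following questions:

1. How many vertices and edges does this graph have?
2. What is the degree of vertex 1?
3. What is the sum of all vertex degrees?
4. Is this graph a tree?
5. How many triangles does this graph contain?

Count: 6 vertices, 9 edges.
Vertex 1 has neighbors [0, 2, 3, 5], degree = 4.
Handshaking lemma: 2 * 9 = 18.
A tree on 6 vertices has 5 edges. This graph has 9 edges (4 extra). Not a tree.
Number of triangles = 4.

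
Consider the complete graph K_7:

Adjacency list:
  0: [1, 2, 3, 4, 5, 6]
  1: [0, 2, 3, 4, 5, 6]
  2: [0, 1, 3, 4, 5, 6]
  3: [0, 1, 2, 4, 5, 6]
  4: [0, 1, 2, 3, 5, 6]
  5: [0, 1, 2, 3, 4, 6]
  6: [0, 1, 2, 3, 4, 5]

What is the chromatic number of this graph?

In K_7, every vertex is adjacent to every other vertex.
Each vertex needs a unique color.
Chromatic number = 7.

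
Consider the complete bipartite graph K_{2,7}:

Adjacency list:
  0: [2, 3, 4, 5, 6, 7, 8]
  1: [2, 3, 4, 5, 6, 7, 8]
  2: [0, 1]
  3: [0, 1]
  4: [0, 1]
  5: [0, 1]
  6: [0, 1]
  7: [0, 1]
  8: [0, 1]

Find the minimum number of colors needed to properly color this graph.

K_{2,7} is bipartite: vertices split into two independent sets of size 2 and 7.
Color one set 0, the other 1. No adjacent vertices share a color.
Chromatic number = 2.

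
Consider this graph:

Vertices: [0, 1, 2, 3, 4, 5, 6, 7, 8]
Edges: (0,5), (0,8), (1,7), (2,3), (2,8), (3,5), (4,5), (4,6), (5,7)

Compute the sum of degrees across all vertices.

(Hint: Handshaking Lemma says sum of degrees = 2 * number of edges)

Count edges: 9 edges.
By Handshaking Lemma: sum of degrees = 2 * 9 = 18.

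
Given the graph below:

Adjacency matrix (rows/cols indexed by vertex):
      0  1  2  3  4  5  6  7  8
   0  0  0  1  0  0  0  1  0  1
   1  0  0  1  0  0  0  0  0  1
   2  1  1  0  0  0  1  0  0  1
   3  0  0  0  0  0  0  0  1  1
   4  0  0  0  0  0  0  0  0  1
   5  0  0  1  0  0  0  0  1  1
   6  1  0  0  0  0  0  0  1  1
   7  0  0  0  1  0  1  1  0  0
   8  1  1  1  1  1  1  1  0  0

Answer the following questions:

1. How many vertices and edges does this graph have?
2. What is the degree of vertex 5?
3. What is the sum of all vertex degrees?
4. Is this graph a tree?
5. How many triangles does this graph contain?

Count: 9 vertices, 14 edges.
Vertex 5 has neighbors [2, 7, 8], degree = 3.
Handshaking lemma: 2 * 14 = 28.
A tree on 9 vertices has 8 edges. This graph has 14 edges (6 extra). Not a tree.
Number of triangles = 4.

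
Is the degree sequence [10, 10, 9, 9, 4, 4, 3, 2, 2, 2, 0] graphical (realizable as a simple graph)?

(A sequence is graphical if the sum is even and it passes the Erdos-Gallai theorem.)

Sum of degrees = 55. Sum is odd, so the sequence is NOT graphical.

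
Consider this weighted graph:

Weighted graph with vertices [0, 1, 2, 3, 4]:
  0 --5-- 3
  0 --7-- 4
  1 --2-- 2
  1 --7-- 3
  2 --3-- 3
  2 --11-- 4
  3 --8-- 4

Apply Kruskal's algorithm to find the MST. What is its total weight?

Applying Kruskal's algorithm (sort edges by weight, add if no cycle):
  Add (1,2) w=2
  Add (2,3) w=3
  Add (0,3) w=5
  Add (0,4) w=7
  Skip (1,3) w=7 (creates cycle)
  Skip (3,4) w=8 (creates cycle)
  Skip (2,4) w=11 (creates cycle)
MST weight = 17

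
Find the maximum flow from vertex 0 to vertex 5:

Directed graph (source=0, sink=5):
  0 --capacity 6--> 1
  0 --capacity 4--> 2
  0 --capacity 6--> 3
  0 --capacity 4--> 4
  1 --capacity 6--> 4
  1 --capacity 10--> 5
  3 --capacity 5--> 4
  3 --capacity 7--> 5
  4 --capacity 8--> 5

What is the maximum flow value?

Computing max flow:
  Flow on (0->1): 6/6
  Flow on (0->3): 6/6
  Flow on (0->4): 4/4
  Flow on (1->5): 6/10
  Flow on (3->5): 6/7
  Flow on (4->5): 4/8
Maximum flow = 16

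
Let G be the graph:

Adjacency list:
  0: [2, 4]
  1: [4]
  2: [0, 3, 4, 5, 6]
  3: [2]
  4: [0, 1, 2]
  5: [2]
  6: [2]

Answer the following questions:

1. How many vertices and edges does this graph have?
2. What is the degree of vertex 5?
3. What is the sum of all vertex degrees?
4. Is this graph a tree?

Count: 7 vertices, 7 edges.
Vertex 5 has neighbors [2], degree = 1.
Handshaking lemma: 2 * 7 = 14.
A tree on 7 vertices has 6 edges. This graph has 7 edges (1 extra). Not a tree.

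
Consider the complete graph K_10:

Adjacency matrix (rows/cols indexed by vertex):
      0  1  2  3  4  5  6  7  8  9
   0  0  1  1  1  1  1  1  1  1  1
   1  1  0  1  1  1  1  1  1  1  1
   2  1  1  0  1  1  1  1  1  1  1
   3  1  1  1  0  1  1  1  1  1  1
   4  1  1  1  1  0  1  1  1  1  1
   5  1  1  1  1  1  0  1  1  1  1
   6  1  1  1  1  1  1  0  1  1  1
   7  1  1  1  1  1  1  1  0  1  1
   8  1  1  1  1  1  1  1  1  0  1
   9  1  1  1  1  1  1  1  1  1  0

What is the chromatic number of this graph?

In K_10, every vertex is adjacent to every other vertex.
Each vertex needs a unique color.
Chromatic number = 10.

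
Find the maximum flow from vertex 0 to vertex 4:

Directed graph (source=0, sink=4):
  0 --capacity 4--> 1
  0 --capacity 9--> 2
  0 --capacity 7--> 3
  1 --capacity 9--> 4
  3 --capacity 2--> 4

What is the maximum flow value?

Computing max flow:
  Flow on (0->1): 4/4
  Flow on (0->3): 2/7
  Flow on (1->4): 4/9
  Flow on (3->4): 2/2
Maximum flow = 6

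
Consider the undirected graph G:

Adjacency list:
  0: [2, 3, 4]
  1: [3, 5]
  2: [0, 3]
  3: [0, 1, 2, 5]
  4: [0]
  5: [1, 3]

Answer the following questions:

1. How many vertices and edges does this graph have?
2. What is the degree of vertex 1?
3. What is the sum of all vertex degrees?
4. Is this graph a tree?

Count: 6 vertices, 7 edges.
Vertex 1 has neighbors [3, 5], degree = 2.
Handshaking lemma: 2 * 7 = 14.
A tree on 6 vertices has 5 edges. This graph has 7 edges (2 extra). Not a tree.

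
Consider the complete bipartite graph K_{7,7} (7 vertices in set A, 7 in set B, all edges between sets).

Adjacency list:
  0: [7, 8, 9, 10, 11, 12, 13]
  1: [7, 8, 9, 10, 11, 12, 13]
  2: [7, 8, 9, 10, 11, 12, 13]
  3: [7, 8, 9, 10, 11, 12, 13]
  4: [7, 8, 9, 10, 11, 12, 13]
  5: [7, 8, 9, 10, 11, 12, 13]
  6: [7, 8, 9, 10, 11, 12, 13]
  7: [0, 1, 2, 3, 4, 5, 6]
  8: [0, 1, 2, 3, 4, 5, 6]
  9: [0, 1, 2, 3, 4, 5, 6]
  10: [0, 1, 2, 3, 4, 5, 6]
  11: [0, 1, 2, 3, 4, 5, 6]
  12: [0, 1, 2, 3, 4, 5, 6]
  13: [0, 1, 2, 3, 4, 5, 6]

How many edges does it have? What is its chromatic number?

K_{7,7} has 7 * 7 = 49 edges.
Bipartite graphs have chromatic number 2 (color each partition differently).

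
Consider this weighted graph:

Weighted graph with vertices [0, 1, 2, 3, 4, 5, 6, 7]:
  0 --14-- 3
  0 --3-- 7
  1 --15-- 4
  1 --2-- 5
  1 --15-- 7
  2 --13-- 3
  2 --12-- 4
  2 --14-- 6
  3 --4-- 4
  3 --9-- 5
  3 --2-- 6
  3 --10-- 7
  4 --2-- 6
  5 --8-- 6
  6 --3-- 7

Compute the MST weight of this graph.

Applying Kruskal's algorithm (sort edges by weight, add if no cycle):
  Add (1,5) w=2
  Add (3,6) w=2
  Add (4,6) w=2
  Add (0,7) w=3
  Add (6,7) w=3
  Skip (3,4) w=4 (creates cycle)
  Add (5,6) w=8
  Skip (3,5) w=9 (creates cycle)
  Skip (3,7) w=10 (creates cycle)
  Add (2,4) w=12
  Skip (2,3) w=13 (creates cycle)
  Skip (0,3) w=14 (creates cycle)
  Skip (2,6) w=14 (creates cycle)
  Skip (1,4) w=15 (creates cycle)
  Skip (1,7) w=15 (creates cycle)
MST weight = 32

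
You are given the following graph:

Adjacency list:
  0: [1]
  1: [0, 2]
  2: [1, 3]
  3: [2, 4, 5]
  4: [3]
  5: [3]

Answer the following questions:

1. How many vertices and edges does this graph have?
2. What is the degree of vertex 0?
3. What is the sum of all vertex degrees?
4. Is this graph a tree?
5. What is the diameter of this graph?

Count: 6 vertices, 5 edges.
Vertex 0 has neighbors [1], degree = 1.
Handshaking lemma: 2 * 5 = 10.
A graph is a tree iff it is connected and has exactly n-1 edges. This graph is connected (all 6 vertices in one component) and has 6-1 = 5 edges. It is a tree.
Diameter (longest shortest path) = 4.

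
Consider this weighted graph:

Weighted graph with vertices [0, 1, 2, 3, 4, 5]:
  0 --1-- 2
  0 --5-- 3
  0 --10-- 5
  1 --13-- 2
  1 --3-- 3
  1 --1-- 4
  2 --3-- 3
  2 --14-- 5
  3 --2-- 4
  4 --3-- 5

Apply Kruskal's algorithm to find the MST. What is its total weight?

Applying Kruskal's algorithm (sort edges by weight, add if no cycle):
  Add (0,2) w=1
  Add (1,4) w=1
  Add (3,4) w=2
  Skip (1,3) w=3 (creates cycle)
  Add (2,3) w=3
  Add (4,5) w=3
  Skip (0,3) w=5 (creates cycle)
  Skip (0,5) w=10 (creates cycle)
  Skip (1,2) w=13 (creates cycle)
  Skip (2,5) w=14 (creates cycle)
MST weight = 10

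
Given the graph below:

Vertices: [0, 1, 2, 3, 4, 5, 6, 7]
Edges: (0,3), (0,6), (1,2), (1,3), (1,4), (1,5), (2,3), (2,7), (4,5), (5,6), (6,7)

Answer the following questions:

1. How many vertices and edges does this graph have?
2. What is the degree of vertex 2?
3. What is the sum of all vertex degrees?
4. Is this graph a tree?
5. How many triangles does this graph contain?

Count: 8 vertices, 11 edges.
Vertex 2 has neighbors [1, 3, 7], degree = 3.
Handshaking lemma: 2 * 11 = 22.
A tree on 8 vertices has 7 edges. This graph has 11 edges (4 extra). Not a tree.
Number of triangles = 2.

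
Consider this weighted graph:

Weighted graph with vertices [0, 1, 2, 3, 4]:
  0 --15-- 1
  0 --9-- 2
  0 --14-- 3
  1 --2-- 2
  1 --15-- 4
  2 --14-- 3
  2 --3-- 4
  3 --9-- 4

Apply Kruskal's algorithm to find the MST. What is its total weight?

Applying Kruskal's algorithm (sort edges by weight, add if no cycle):
  Add (1,2) w=2
  Add (2,4) w=3
  Add (0,2) w=9
  Add (3,4) w=9
  Skip (0,3) w=14 (creates cycle)
  Skip (2,3) w=14 (creates cycle)
  Skip (0,1) w=15 (creates cycle)
  Skip (1,4) w=15 (creates cycle)
MST weight = 23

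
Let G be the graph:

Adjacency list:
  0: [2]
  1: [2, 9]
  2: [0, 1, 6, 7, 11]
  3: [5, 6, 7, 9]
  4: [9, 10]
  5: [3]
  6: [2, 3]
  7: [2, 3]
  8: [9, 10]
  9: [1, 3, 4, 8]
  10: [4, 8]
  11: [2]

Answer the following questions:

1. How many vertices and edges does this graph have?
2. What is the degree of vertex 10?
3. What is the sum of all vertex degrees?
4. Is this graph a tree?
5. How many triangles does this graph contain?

Count: 12 vertices, 14 edges.
Vertex 10 has neighbors [4, 8], degree = 2.
Handshaking lemma: 2 * 14 = 28.
A tree on 12 vertices has 11 edges. This graph has 14 edges (3 extra). Not a tree.
Number of triangles = 0.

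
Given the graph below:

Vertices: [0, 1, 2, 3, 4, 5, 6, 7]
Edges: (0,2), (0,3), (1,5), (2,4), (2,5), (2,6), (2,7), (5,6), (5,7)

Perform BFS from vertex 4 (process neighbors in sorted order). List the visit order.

BFS from vertex 4 (neighbors processed in ascending order):
Visit order: 4, 2, 0, 5, 6, 7, 3, 1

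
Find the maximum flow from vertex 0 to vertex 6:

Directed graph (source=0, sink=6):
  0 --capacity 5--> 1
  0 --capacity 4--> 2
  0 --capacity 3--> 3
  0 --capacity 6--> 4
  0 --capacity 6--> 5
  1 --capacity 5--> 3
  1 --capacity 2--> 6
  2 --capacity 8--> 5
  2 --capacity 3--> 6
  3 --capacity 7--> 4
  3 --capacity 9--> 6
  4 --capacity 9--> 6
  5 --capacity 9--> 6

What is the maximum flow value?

Computing max flow:
  Flow on (0->1): 5/5
  Flow on (0->2): 4/4
  Flow on (0->3): 3/3
  Flow on (0->4): 6/6
  Flow on (0->5): 6/6
  Flow on (1->3): 3/5
  Flow on (1->6): 2/2
  Flow on (2->5): 1/8
  Flow on (2->6): 3/3
  Flow on (3->6): 6/9
  Flow on (4->6): 6/9
  Flow on (5->6): 7/9
Maximum flow = 24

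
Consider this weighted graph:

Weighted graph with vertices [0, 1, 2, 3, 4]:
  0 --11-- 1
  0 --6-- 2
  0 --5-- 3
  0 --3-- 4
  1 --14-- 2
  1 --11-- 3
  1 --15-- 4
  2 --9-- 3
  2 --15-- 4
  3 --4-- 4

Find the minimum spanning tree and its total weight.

Applying Kruskal's algorithm (sort edges by weight, add if no cycle):
  Add (0,4) w=3
  Add (3,4) w=4
  Skip (0,3) w=5 (creates cycle)
  Add (0,2) w=6
  Skip (2,3) w=9 (creates cycle)
  Add (0,1) w=11
  Skip (1,3) w=11 (creates cycle)
  Skip (1,2) w=14 (creates cycle)
  Skip (1,4) w=15 (creates cycle)
  Skip (2,4) w=15 (creates cycle)
MST weight = 24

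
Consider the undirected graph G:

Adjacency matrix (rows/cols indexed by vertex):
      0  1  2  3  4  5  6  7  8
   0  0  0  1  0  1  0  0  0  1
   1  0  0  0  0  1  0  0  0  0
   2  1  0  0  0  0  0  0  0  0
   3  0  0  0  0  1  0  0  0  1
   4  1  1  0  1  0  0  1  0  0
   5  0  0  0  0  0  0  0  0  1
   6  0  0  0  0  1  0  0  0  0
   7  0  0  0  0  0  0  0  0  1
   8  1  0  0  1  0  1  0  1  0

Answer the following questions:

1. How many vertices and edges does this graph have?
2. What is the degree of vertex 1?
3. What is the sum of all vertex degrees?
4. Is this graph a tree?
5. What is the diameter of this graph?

Count: 9 vertices, 9 edges.
Vertex 1 has neighbors [4], degree = 1.
Handshaking lemma: 2 * 9 = 18.
A tree on 9 vertices has 8 edges. This graph has 9 edges (1 extra). Not a tree.
Diameter (longest shortest path) = 4.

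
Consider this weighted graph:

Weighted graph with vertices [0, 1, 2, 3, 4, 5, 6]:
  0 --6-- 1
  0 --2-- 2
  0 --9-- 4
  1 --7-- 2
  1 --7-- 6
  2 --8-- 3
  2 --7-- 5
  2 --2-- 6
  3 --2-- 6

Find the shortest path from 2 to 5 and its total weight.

Using Dijkstra's algorithm from vertex 2:
Shortest path: 2 -> 5
Total weight: 7 = 7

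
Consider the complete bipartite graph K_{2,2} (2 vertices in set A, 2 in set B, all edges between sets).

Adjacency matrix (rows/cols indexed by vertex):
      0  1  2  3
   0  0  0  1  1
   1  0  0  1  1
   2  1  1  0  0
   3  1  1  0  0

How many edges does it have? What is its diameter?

K_{2,2} has 2 * 2 = 4 edges.
Any vertex reaches any opposite-side vertex in 1 step; same-side vertices reach in 2 steps via any opposite-side vertex.
Diameter = 2.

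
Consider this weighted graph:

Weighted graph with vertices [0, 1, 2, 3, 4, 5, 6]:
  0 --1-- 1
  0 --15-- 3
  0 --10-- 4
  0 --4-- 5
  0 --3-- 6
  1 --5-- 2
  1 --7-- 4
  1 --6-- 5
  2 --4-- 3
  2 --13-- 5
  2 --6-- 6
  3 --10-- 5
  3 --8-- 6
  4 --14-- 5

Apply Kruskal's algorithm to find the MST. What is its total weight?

Applying Kruskal's algorithm (sort edges by weight, add if no cycle):
  Add (0,1) w=1
  Add (0,6) w=3
  Add (0,5) w=4
  Add (2,3) w=4
  Add (1,2) w=5
  Skip (1,5) w=6 (creates cycle)
  Skip (2,6) w=6 (creates cycle)
  Add (1,4) w=7
  Skip (3,6) w=8 (creates cycle)
  Skip (0,4) w=10 (creates cycle)
  Skip (3,5) w=10 (creates cycle)
  Skip (2,5) w=13 (creates cycle)
  Skip (4,5) w=14 (creates cycle)
  Skip (0,3) w=15 (creates cycle)
MST weight = 24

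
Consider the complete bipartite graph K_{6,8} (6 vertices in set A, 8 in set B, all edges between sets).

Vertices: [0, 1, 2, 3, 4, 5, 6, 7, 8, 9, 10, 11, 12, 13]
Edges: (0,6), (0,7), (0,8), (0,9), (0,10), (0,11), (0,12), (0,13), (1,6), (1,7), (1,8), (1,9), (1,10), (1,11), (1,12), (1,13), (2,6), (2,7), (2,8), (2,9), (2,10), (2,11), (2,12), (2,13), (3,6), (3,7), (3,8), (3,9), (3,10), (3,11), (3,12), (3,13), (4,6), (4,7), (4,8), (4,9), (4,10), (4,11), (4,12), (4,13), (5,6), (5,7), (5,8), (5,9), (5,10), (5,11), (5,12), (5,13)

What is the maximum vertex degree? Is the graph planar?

Set-A vertices have degree 8; set-B vertices have degree 6. Maximum degree = max(6,8) = 8.
K_{6,8} contains K_{3,3} as a subgraph (since both sides have >= 3 vertices); by Kuratowski's theorem it is not planar.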